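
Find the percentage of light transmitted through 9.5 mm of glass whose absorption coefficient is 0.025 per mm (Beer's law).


Beer-Lambert law: T = exp(-alpha * thickness)
  exponent = -0.025 * 9.5 = -0.2375
  T = exp(-0.2375) = 0.7886
  Percentage = 0.7886 * 100 = 78.86%

78.86%


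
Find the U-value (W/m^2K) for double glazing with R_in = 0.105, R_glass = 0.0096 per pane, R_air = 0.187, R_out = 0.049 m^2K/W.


Total thermal resistance (series):
  R_total = R_in + R_glass + R_air + R_glass + R_out
  R_total = 0.105 + 0.0096 + 0.187 + 0.0096 + 0.049 = 0.3602 m^2K/W
U-value = 1 / R_total = 1 / 0.3602 = 2.776 W/m^2K

2.776 W/m^2K


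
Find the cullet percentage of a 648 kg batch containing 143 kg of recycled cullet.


Cullet ratio = (cullet mass / total batch mass) * 100
  Ratio = 143 / 648 * 100 = 22.07%

22.07%


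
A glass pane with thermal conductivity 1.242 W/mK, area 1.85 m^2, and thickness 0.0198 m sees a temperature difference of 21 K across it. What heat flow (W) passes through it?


Fourier's law: Q = k * A * dT / t
  Q = 1.242 * 1.85 * 21 / 0.0198
  Q = 48.2517 / 0.0198 = 2437 W

2437 W


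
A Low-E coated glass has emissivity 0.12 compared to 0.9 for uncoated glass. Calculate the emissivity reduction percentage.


Percentage reduction = (1 - coated/uncoated) * 100
  Ratio = 0.12 / 0.9 = 0.1333
  Reduction = (1 - 0.1333) * 100 = 86.7%

86.7%


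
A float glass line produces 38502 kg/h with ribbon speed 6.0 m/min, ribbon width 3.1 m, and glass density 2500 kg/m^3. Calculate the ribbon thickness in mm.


Ribbon cross-section from mass balance:
  Volume rate = throughput / density = 38502 / 2500 = 15.4008 m^3/h
  thickness = volume rate / (speed * 60 * width), i.e.
  thickness = throughput / (60 * speed * width * density) * 1000
  thickness = 38502 / (60 * 6.0 * 3.1 * 2500) * 1000 = 13.8 mm

13.8 mm


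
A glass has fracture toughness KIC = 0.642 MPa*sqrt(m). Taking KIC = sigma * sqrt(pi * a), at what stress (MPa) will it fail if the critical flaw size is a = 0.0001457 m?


Rearrange KIC = sigma * sqrt(pi * a):
  sigma = KIC / sqrt(pi * a)
  sqrt(pi * 0.0001457) = 0.021395
  sigma = 0.642 / 0.021395 = 30.01 MPa

30.01 MPa


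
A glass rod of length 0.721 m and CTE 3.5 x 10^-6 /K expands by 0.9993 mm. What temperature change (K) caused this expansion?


Rearrange dL = alpha * L0 * dT for dT:
  dT = dL / (alpha * L0)
  dL (m) = 0.9993 / 1000 = 0.0009993
  dT = 0.0009993 / ((3.5 x 10^-6) * 0.721) = 396.0 K

396.0 K


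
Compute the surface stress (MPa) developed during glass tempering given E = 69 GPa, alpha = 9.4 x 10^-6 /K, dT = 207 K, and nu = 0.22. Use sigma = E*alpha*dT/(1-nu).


Tempering stress: sigma = E * alpha * dT / (1 - nu)
  E (MPa) = 69 * 1000 = 69000
  Numerator = 69000 * (9.4 x 10^-6) * 207 = 134.2602
  Denominator = 1 - 0.22 = 0.78
  sigma = 134.2602 / 0.78 = 172.1 MPa

172.1 MPa


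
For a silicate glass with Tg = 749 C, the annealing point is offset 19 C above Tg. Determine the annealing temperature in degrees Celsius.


The annealing temperature is Tg plus the offset:
  T_anneal = 749 + 19 = 768 C

768 C


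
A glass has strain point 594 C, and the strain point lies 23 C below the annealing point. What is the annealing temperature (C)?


T_anneal = T_strain + gap:
  T_anneal = 594 + 23 = 617 C

617 C


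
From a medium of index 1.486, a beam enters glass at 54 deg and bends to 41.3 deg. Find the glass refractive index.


Apply Snell's law: n1 * sin(theta1) = n2 * sin(theta2)
  n2 = n1 * sin(theta1) / sin(theta2)
  sin(54) = 0.809017
  sin(41.3) = 0.660002
  n2 = 1.486 * 0.809017 / 0.660002 = 1.8215

1.8215


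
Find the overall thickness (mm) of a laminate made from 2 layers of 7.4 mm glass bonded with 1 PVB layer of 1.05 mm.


Total thickness = glass contribution + PVB contribution
  Glass: 2 * 7.4 = 14.8 mm
  PVB: 1 * 1.05 = 1.05 mm
  Total = 14.8 + 1.05 = 15.85 mm

15.85 mm


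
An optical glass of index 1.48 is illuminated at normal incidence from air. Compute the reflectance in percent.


Fresnel reflectance at normal incidence:
  R = ((n - 1)/(n + 1))^2
  (n - 1)/(n + 1) = (1.48 - 1)/(1.48 + 1) = 0.193548
  R = 0.193548^2 = 0.0374608
  R(%) = 0.0374608 * 100 = 3.746%

3.746%


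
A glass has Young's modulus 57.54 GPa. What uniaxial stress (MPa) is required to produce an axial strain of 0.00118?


Rearrange E = sigma / epsilon:
  sigma = E * epsilon
  E (MPa) = 57.54 * 1000 = 57540
  sigma = 57540 * 0.00118 = 67.9 MPa

67.9 MPa


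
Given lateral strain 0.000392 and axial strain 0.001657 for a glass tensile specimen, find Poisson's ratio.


Poisson's ratio: nu = lateral strain / axial strain
  nu = 0.000392 / 0.001657 = 0.2366

0.2366


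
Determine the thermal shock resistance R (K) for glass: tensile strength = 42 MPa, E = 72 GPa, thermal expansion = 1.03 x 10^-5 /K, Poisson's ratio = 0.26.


Thermal shock resistance: R = sigma * (1 - nu) / (E * alpha)
  Numerator = 42 * (1 - 0.26) = 31.08
  Denominator = 72 * 1000 * (1.03 x 10^-5) = 0.7416
  R = 31.08 / 0.7416 = 41.9 K

41.9 K


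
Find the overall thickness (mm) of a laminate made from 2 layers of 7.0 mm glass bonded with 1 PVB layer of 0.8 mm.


Total thickness = glass contribution + PVB contribution
  Glass: 2 * 7.0 = 14.0 mm
  PVB: 1 * 0.8 = 0.8 mm
  Total = 14.0 + 0.8 = 14.8 mm

14.8 mm


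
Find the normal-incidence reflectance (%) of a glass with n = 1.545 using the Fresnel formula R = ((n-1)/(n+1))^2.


Fresnel reflectance at normal incidence:
  R = ((n - 1)/(n + 1))^2
  (n - 1)/(n + 1) = (1.545 - 1)/(1.545 + 1) = 0.214145
  R = 0.214145^2 = 0.0458581
  R(%) = 0.0458581 * 100 = 4.586%

4.586%


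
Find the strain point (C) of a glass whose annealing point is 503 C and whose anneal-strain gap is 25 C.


Strain point = annealing point - difference:
  T_strain = 503 - 25 = 478 C

478 C


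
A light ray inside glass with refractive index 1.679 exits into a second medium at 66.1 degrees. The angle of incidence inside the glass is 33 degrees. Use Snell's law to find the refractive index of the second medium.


Apply Snell's law: n1 * sin(theta1) = n2 * sin(theta2)
  n2 = n1 * sin(theta1) / sin(theta2)
  sin(33) = 0.544639
  sin(66.1) = 0.914254
  n2 = 1.679 * 0.544639 / 0.914254 = 1.0002

1.0002


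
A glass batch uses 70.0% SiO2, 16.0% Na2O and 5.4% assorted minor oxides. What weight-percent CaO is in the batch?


Pieces sum to 100%:
  CaO = 100 - (SiO2 + Na2O + others)
  CaO = 100 - (70.0 + 16.0 + 5.4) = 8.6%

8.6%


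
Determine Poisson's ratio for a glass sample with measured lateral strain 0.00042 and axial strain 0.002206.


Poisson's ratio: nu = lateral strain / axial strain
  nu = 0.00042 / 0.002206 = 0.1904

0.1904


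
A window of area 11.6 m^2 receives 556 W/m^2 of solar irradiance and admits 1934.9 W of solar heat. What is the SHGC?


Rearrange Q = Area * SHGC * Irradiance:
  SHGC = Q / (Area * Irradiance)
  SHGC = 1934.9 / (11.6 * 556) = 0.3

0.3


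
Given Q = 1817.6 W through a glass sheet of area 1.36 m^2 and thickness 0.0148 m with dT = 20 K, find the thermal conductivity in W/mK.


Fourier's law rearranged: k = Q * t / (A * dT)
  Numerator = 1817.6 * 0.0148 = 26.90048
  Denominator = 1.36 * 20 = 27.2
  k = 26.90048 / 27.2 = 0.989 W/mK

0.989 W/mK


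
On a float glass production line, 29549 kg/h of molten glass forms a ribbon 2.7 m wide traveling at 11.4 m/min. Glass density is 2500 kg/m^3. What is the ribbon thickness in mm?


Ribbon cross-section from mass balance:
  Volume rate = throughput / density = 29549 / 2500 = 11.8196 m^3/h
  thickness = volume rate / (speed * 60 * width), i.e.
  thickness = throughput / (60 * speed * width * density) * 1000
  thickness = 29549 / (60 * 11.4 * 2.7 * 2500) * 1000 = 6.4 mm

6.4 mm


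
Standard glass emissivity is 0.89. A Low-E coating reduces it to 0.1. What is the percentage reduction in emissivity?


Percentage reduction = (1 - coated/uncoated) * 100
  Ratio = 0.1 / 0.89 = 0.1124
  Reduction = (1 - 0.1124) * 100 = 88.8%

88.8%


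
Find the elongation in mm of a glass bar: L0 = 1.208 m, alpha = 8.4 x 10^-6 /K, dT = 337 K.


Thermal expansion formula: dL = alpha * L0 * dT
  dL = (8.4 x 10^-6) * 1.208 * 337 = 0.00341961 m
Convert to mm: 0.00341961 * 1000 = 3.4196 mm

3.4196 mm


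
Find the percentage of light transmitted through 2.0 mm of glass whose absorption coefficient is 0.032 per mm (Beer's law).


Beer-Lambert law: T = exp(-alpha * thickness)
  exponent = -0.032 * 2.0 = -0.064
  T = exp(-0.064) = 0.938
  Percentage = 0.938 * 100 = 93.8%

93.8%


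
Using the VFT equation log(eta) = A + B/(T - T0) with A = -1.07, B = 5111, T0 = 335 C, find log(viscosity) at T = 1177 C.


VFT equation: log(eta) = A + B / (T - T0)
  T - T0 = 1177 - 335 = 842
  B / (T - T0) = 5111 / 842 = 6.07
  log(eta) = -1.07 + 6.07 = 5.0

5.0


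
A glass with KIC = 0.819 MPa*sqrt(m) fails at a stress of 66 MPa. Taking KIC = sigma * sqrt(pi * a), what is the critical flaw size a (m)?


Rearrange KIC = sigma * sqrt(pi * a):
  sqrt(pi * a) = KIC / sigma
  sqrt(pi * a) = 0.819 / 66 = 0.012409
  a = (KIC / sigma)^2 / pi
  a = 0.012409^2 / pi = 0.000049 m

0.000049 m


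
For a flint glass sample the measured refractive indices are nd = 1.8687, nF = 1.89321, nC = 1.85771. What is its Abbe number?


Abbe number formula: Vd = (nd - 1) / (nF - nC)
  nd - 1 = 1.8687 - 1 = 0.8687
  nF - nC = 1.89321 - 1.85771 = 0.0355
  Vd = 0.8687 / 0.0355 = 24.47

24.47


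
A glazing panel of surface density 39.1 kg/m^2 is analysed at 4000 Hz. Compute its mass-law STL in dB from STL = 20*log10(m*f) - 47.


Mass law: STL = 20 * log10(m * f) - 47
  m * f = 39.1 * 4000 = 156400
  log10(156400) = 5.19424
  STL = 20 * 5.19424 - 47 = 103.8848 - 47 = 56.9 dB

56.9 dB


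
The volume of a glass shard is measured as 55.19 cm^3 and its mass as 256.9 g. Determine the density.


Use the definition of density:
  rho = mass / volume
  rho = 256.9 / 55.19 = 4.655 g/cm^3

4.655 g/cm^3


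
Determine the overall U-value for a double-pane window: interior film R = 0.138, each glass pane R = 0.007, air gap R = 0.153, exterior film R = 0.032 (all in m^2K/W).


Total thermal resistance (series):
  R_total = R_in + R_glass + R_air + R_glass + R_out
  R_total = 0.138 + 0.007 + 0.153 + 0.007 + 0.032 = 0.337 m^2K/W
U-value = 1 / R_total = 1 / 0.337 = 2.967 W/m^2K

2.967 W/m^2K


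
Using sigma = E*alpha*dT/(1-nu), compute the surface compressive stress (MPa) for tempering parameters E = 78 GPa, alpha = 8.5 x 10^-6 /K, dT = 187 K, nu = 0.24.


Tempering stress: sigma = E * alpha * dT / (1 - nu)
  E (MPa) = 78 * 1000 = 78000
  Numerator = 78000 * (8.5 x 10^-6) * 187 = 123.981
  Denominator = 1 - 0.24 = 0.76
  sigma = 123.981 / 0.76 = 163.1 MPa

163.1 MPa


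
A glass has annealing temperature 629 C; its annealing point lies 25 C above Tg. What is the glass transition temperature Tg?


Rearrange T_anneal = Tg + offset for Tg:
  Tg = T_anneal - offset = 629 - 25 = 604 C

604 C


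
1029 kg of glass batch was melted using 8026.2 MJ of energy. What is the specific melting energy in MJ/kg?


Rearrange E = m * s for s:
  s = E / m
  s = 8026.2 / 1029 = 7.8 MJ/kg

7.8 MJ/kg


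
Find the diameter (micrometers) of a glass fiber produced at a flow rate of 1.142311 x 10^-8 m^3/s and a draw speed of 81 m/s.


Cross-sectional area from continuity:
  A = Q / v = 1.142311 x 10^-8 / 81 = 1.41026 x 10^-10 m^2
Diameter from circular cross-section:
  d = sqrt(4A / pi) * 10^6 (m -> um)
  d = sqrt(4 * 1.41026 x 10^-10 / pi) * 10^6 = 13.4 um

13.4 um


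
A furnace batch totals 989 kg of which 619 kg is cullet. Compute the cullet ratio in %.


Cullet ratio = (cullet mass / total batch mass) * 100
  Ratio = 619 / 989 * 100 = 62.59%

62.59%


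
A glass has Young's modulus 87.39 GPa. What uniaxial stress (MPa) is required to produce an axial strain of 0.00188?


Rearrange E = sigma / epsilon:
  sigma = E * epsilon
  E (MPa) = 87.39 * 1000 = 87390
  sigma = 87390 * 0.00188 = 164.29 MPa

164.29 MPa


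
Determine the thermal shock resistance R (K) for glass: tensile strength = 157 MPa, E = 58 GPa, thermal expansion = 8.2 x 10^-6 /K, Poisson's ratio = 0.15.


Thermal shock resistance: R = sigma * (1 - nu) / (E * alpha)
  Numerator = 157 * (1 - 0.15) = 133.45
  Denominator = 58 * 1000 * (8.2 x 10^-6) = 0.4756
  R = 133.45 / 0.4756 = 280.6 K

280.6 K


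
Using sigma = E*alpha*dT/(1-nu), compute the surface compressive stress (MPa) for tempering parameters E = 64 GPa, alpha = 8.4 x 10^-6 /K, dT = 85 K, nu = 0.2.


Tempering stress: sigma = E * alpha * dT / (1 - nu)
  E (MPa) = 64 * 1000 = 64000
  Numerator = 64000 * (8.4 x 10^-6) * 85 = 45.696
  Denominator = 1 - 0.2 = 0.8
  sigma = 45.696 / 0.8 = 57.1 MPa

57.1 MPa


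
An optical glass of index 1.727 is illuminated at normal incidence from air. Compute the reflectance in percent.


Fresnel reflectance at normal incidence:
  R = ((n - 1)/(n + 1))^2
  (n - 1)/(n + 1) = (1.727 - 1)/(1.727 + 1) = 0.266593
  R = 0.266593^2 = 0.0710718
  R(%) = 0.0710718 * 100 = 7.107%

7.107%


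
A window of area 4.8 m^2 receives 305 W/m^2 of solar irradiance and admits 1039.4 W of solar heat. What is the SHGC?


Rearrange Q = Area * SHGC * Irradiance:
  SHGC = Q / (Area * Irradiance)
  SHGC = 1039.4 / (4.8 * 305) = 0.71

0.71


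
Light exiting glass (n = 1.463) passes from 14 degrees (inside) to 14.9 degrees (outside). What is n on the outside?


Apply Snell's law: n1 * sin(theta1) = n2 * sin(theta2)
  n2 = n1 * sin(theta1) / sin(theta2)
  sin(14) = 0.241922
  sin(14.9) = 0.257133
  n2 = 1.463 * 0.241922 / 0.257133 = 1.3765

1.3765


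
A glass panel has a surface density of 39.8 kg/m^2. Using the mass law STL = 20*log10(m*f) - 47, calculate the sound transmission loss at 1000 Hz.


Mass law: STL = 20 * log10(m * f) - 47
  m * f = 39.8 * 1000 = 39800
  log10(39800) = 4.59988
  STL = 20 * 4.59988 - 47 = 91.9976 - 47 = 45.0 dB

45.0 dB


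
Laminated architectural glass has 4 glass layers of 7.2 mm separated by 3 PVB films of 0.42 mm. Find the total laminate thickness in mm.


Total thickness = glass contribution + PVB contribution
  Glass: 4 * 7.2 = 28.8 mm
  PVB: 3 * 0.42 = 1.26 mm
  Total = 28.8 + 1.26 = 30.06 mm

30.06 mm


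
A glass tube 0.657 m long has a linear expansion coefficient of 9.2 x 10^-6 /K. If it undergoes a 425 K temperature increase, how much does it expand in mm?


Thermal expansion formula: dL = alpha * L0 * dT
  dL = (9.2 x 10^-6) * 0.657 * 425 = 0.00256887 m
Convert to mm: 0.00256887 * 1000 = 2.5689 mm

2.5689 mm


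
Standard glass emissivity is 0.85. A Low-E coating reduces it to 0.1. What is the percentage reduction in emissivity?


Percentage reduction = (1 - coated/uncoated) * 100
  Ratio = 0.1 / 0.85 = 0.1176
  Reduction = (1 - 0.1176) * 100 = 88.2%

88.2%


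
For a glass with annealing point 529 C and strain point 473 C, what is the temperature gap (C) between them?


Gap = T_anneal - T_strain:
  gap = 529 - 473 = 56 C

56 C


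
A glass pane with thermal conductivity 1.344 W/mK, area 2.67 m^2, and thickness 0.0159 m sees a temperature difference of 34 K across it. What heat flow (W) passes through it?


Fourier's law: Q = k * A * dT / t
  Q = 1.344 * 2.67 * 34 / 0.0159
  Q = 122.00832 / 0.0159 = 7673.5 W

7673.5 W


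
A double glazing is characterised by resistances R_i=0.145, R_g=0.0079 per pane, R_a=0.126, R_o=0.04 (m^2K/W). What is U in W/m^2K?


Total thermal resistance (series):
  R_total = R_in + R_glass + R_air + R_glass + R_out
  R_total = 0.145 + 0.0079 + 0.126 + 0.0079 + 0.04 = 0.3268 m^2K/W
U-value = 1 / R_total = 1 / 0.3268 = 3.06 W/m^2K

3.06 W/m^2K


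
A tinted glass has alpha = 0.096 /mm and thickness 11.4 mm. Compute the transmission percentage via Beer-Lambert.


Beer-Lambert law: T = exp(-alpha * thickness)
  exponent = -0.096 * 11.4 = -1.0944
  T = exp(-1.0944) = 0.3347
  Percentage = 0.3347 * 100 = 33.47%

33.47%


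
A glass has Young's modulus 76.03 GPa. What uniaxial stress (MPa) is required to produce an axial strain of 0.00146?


Rearrange E = sigma / epsilon:
  sigma = E * epsilon
  E (MPa) = 76.03 * 1000 = 76030
  sigma = 76030 * 0.00146 = 111.0 MPa

111.0 MPa


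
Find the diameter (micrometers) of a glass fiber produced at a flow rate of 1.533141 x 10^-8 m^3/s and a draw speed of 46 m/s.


Cross-sectional area from continuity:
  A = Q / v = 1.533141 x 10^-8 / 46 = 3.332915 x 10^-10 m^2
Diameter from circular cross-section:
  d = sqrt(4A / pi) * 10^6 (m -> um)
  d = sqrt(4 * 3.332915 x 10^-10 / pi) * 10^6 = 20.6 um

20.6 um


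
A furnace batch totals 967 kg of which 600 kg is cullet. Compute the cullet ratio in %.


Cullet ratio = (cullet mass / total batch mass) * 100
  Ratio = 600 / 967 * 100 = 62.05%

62.05%


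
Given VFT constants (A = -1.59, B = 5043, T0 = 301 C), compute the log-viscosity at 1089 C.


VFT equation: log(eta) = A + B / (T - T0)
  T - T0 = 1089 - 301 = 788
  B / (T - T0) = 5043 / 788 = 6.4
  log(eta) = -1.59 + 6.4 = 4.81

4.81


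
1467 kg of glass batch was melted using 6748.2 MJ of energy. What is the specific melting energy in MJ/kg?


Rearrange E = m * s for s:
  s = E / m
  s = 6748.2 / 1467 = 4.6 MJ/kg

4.6 MJ/kg


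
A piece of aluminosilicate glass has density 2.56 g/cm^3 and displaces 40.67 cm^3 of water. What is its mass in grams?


Rearrange rho = m / V:
  m = rho * V
  m = 2.56 * 40.67 = 104.115 g

104.115 g


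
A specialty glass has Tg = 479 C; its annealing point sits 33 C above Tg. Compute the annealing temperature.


The annealing temperature is Tg plus the offset:
  T_anneal = 479 + 33 = 512 C

512 C


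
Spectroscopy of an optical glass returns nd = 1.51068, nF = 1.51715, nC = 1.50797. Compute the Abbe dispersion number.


Abbe number formula: Vd = (nd - 1) / (nF - nC)
  nd - 1 = 1.51068 - 1 = 0.51068
  nF - nC = 1.51715 - 1.50797 = 0.00918
  Vd = 0.51068 / 0.00918 = 55.63

55.63


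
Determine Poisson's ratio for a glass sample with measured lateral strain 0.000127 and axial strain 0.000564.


Poisson's ratio: nu = lateral strain / axial strain
  nu = 0.000127 / 0.000564 = 0.2252

0.2252


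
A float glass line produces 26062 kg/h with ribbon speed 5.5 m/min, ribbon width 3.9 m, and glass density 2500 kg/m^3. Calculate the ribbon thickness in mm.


Ribbon cross-section from mass balance:
  Volume rate = throughput / density = 26062 / 2500 = 10.4248 m^3/h
  thickness = volume rate / (speed * 60 * width), i.e.
  thickness = throughput / (60 * speed * width * density) * 1000
  thickness = 26062 / (60 * 5.5 * 3.9 * 2500) * 1000 = 8.1 mm

8.1 mm


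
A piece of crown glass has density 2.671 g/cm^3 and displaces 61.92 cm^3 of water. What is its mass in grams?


Rearrange rho = m / V:
  m = rho * V
  m = 2.671 * 61.92 = 165.388 g

165.388 g


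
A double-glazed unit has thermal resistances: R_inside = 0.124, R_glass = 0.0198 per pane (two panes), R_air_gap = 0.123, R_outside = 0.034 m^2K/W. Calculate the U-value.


Total thermal resistance (series):
  R_total = R_in + R_glass + R_air + R_glass + R_out
  R_total = 0.124 + 0.0198 + 0.123 + 0.0198 + 0.034 = 0.3206 m^2K/W
U-value = 1 / R_total = 1 / 0.3206 = 3.119 W/m^2K

3.119 W/m^2K


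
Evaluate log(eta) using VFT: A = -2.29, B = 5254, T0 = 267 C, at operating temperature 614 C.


VFT equation: log(eta) = A + B / (T - T0)
  T - T0 = 614 - 267 = 347
  B / (T - T0) = 5254 / 347 = 15.141
  log(eta) = -2.29 + 15.141 = 12.851

12.851


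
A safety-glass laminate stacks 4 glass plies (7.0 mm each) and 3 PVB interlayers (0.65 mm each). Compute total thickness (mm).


Total thickness = glass contribution + PVB contribution
  Glass: 4 * 7.0 = 28.0 mm
  PVB: 3 * 0.65 = 1.95 mm
  Total = 28.0 + 1.95 = 29.95 mm

29.95 mm


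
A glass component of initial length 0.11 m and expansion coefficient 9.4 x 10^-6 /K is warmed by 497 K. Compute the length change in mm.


Thermal expansion formula: dL = alpha * L0 * dT
  dL = (9.4 x 10^-6) * 0.11 * 497 = 0.0005139 m
Convert to mm: 0.0005139 * 1000 = 0.5139 mm

0.5139 mm


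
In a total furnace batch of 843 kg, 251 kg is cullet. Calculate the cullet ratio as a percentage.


Cullet ratio = (cullet mass / total batch mass) * 100
  Ratio = 251 / 843 * 100 = 29.77%

29.77%


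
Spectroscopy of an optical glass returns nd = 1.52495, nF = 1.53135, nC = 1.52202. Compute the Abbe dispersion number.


Abbe number formula: Vd = (nd - 1) / (nF - nC)
  nd - 1 = 1.52495 - 1 = 0.52495
  nF - nC = 1.53135 - 1.52202 = 0.00933
  Vd = 0.52495 / 0.00933 = 56.26

56.26


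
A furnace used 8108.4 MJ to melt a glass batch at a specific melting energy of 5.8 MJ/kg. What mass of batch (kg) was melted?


Rearrange E = m * s for m:
  m = E / s
  m = 8108.4 / 5.8 = 1398.0 kg

1398.0 kg


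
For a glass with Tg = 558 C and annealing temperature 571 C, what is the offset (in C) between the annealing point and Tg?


Offset = T_anneal - Tg:
  offset = 571 - 558 = 13 C

13 C


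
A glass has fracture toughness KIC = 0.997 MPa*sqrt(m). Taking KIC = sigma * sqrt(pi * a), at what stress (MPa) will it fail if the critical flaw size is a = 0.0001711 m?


Rearrange KIC = sigma * sqrt(pi * a):
  sigma = KIC / sqrt(pi * a)
  sqrt(pi * 0.0001711) = 0.023185
  sigma = 0.997 / 0.023185 = 43.0 MPa

43.0 MPa


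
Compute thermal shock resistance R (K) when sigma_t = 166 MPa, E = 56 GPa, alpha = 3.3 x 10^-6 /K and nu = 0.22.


Thermal shock resistance: R = sigma * (1 - nu) / (E * alpha)
  Numerator = 166 * (1 - 0.22) = 129.48
  Denominator = 56 * 1000 * (3.3 x 10^-6) = 0.1848
  R = 129.48 / 0.1848 = 700.6 K

700.6 K


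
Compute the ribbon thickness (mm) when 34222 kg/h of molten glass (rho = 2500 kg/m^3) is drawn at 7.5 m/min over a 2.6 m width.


Ribbon cross-section from mass balance:
  Volume rate = throughput / density = 34222 / 2500 = 13.6888 m^3/h
  thickness = volume rate / (speed * 60 * width), i.e.
  thickness = throughput / (60 * speed * width * density) * 1000
  thickness = 34222 / (60 * 7.5 * 2.6 * 2500) * 1000 = 11.7 mm

11.7 mm


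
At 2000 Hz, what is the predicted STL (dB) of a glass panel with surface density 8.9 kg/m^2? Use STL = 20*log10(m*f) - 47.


Mass law: STL = 20 * log10(m * f) - 47
  m * f = 8.9 * 2000 = 17800
  log10(17800) = 4.25042
  STL = 20 * 4.25042 - 47 = 85.0084 - 47 = 38.0 dB

38.0 dB


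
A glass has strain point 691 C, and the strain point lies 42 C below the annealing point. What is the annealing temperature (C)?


T_anneal = T_strain + gap:
  T_anneal = 691 + 42 = 733 C

733 C


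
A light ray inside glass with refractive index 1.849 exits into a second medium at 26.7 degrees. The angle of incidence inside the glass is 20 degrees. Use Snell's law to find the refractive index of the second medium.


Apply Snell's law: n1 * sin(theta1) = n2 * sin(theta2)
  n2 = n1 * sin(theta1) / sin(theta2)
  sin(20) = 0.34202
  sin(26.7) = 0.449319
  n2 = 1.849 * 0.34202 / 0.449319 = 1.4075

1.4075


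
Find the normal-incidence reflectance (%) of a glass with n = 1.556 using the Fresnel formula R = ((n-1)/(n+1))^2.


Fresnel reflectance at normal incidence:
  R = ((n - 1)/(n + 1))^2
  (n - 1)/(n + 1) = (1.556 - 1)/(1.556 + 1) = 0.217527
  R = 0.217527^2 = 0.047318
  R(%) = 0.047318 * 100 = 4.732%

4.732%


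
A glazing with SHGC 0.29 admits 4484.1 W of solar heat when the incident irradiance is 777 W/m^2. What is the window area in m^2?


Rearrange Q = Area * SHGC * Irradiance:
  Area = Q / (SHGC * Irradiance)
  Area = 4484.1 / (0.29 * 777) = 19.9 m^2

19.9 m^2


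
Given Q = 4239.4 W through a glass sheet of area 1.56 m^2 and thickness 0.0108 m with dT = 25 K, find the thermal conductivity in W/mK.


Fourier's law rearranged: k = Q * t / (A * dT)
  Numerator = 4239.4 * 0.0108 = 45.78552
  Denominator = 1.56 * 25 = 39.0
  k = 45.78552 / 39.0 = 1.174 W/mK

1.174 W/mK


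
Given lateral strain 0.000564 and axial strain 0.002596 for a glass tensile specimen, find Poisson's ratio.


Poisson's ratio: nu = lateral strain / axial strain
  nu = 0.000564 / 0.002596 = 0.2173

0.2173


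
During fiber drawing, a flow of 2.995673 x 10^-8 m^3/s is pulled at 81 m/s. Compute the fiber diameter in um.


Cross-sectional area from continuity:
  A = Q / v = 2.995673 x 10^-8 / 81 = 3.698362 x 10^-10 m^2
Diameter from circular cross-section:
  d = sqrt(4A / pi) * 10^6 (m -> um)
  d = sqrt(4 * 3.698362 x 10^-10 / pi) * 10^6 = 21.7 um

21.7 um


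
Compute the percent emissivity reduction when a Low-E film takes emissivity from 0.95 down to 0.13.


Percentage reduction = (1 - coated/uncoated) * 100
  Ratio = 0.13 / 0.95 = 0.1368
  Reduction = (1 - 0.1368) * 100 = 86.3%

86.3%


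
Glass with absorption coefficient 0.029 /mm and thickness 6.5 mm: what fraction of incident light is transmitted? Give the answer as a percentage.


Beer-Lambert law: T = exp(-alpha * thickness)
  exponent = -0.029 * 6.5 = -0.1885
  T = exp(-0.1885) = 0.8282
  Percentage = 0.8282 * 100 = 82.82%

82.82%


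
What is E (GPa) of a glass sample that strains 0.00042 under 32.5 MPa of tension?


Young's modulus: E = stress / strain
  E = 32.5 MPa / 0.00042 = 77380.95 MPa
Convert to GPa: 77380.95 / 1000 = 77.38 GPa

77.38 GPa


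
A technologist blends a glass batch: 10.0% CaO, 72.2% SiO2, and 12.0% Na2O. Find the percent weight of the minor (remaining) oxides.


Sum the three major oxides:
  SiO2 + Na2O + CaO = 72.2 + 12.0 + 10.0 = 94.2%
Subtract from 100%:
  Others = 100 - 94.2 = 5.8%

5.8%


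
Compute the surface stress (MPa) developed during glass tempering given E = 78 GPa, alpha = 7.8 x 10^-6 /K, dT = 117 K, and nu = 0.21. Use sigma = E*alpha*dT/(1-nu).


Tempering stress: sigma = E * alpha * dT / (1 - nu)
  E (MPa) = 78 * 1000 = 78000
  Numerator = 78000 * (7.8 x 10^-6) * 117 = 71.1828
  Denominator = 1 - 0.21 = 0.79
  sigma = 71.1828 / 0.79 = 90.1 MPa

90.1 MPa


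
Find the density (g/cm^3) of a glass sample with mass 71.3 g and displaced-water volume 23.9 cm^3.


Use the definition of density:
  rho = mass / volume
  rho = 71.3 / 23.9 = 2.983 g/cm^3

2.983 g/cm^3


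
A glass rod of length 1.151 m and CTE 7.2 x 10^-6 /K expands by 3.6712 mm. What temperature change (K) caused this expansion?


Rearrange dL = alpha * L0 * dT for dT:
  dT = dL / (alpha * L0)
  dL (m) = 3.6712 / 1000 = 0.0036712
  dT = 0.0036712 / ((7.2 x 10^-6) * 1.151) = 443.0 K

443.0 K


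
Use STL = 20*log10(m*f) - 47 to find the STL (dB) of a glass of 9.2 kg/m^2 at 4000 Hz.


Mass law: STL = 20 * log10(m * f) - 47
  m * f = 9.2 * 4000 = 36800
  log10(36800) = 4.56585
  STL = 20 * 4.56585 - 47 = 91.317 - 47 = 44.3 dB

44.3 dB


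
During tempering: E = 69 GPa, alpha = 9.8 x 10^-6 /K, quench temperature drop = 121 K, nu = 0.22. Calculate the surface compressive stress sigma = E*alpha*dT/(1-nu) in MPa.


Tempering stress: sigma = E * alpha * dT / (1 - nu)
  E (MPa) = 69 * 1000 = 69000
  Numerator = 69000 * (9.8 x 10^-6) * 121 = 81.8202
  Denominator = 1 - 0.22 = 0.78
  sigma = 81.8202 / 0.78 = 104.9 MPa

104.9 MPa


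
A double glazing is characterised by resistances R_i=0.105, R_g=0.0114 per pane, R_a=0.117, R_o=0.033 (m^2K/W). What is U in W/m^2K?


Total thermal resistance (series):
  R_total = R_in + R_glass + R_air + R_glass + R_out
  R_total = 0.105 + 0.0114 + 0.117 + 0.0114 + 0.033 = 0.2778 m^2K/W
U-value = 1 / R_total = 1 / 0.2778 = 3.6 W/m^2K

3.6 W/m^2K


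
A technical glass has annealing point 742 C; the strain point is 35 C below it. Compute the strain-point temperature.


Strain point = annealing point - difference:
  T_strain = 742 - 35 = 707 C

707 C


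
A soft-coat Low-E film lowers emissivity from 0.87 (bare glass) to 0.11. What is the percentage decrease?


Percentage reduction = (1 - coated/uncoated) * 100
  Ratio = 0.11 / 0.87 = 0.1264
  Reduction = (1 - 0.1264) * 100 = 87.4%

87.4%


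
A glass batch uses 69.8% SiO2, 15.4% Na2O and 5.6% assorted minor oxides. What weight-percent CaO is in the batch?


Pieces sum to 100%:
  CaO = 100 - (SiO2 + Na2O + others)
  CaO = 100 - (69.8 + 15.4 + 5.6) = 9.2%

9.2%


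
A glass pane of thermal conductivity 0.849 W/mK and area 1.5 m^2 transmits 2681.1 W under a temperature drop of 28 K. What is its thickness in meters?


Fourier's law: t = k * A * dT / Q
  t = 0.849 * 1.5 * 28 / 2681.1
  t = 35.658 / 2681.1 = 0.0133 m

0.0133 m


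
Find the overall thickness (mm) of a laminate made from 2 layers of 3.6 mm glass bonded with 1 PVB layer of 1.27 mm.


Total thickness = glass contribution + PVB contribution
  Glass: 2 * 3.6 = 7.2 mm
  PVB: 1 * 1.27 = 1.27 mm
  Total = 7.2 + 1.27 = 8.47 mm

8.47 mm


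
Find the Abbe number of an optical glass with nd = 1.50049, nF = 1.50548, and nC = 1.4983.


Abbe number formula: Vd = (nd - 1) / (nF - nC)
  nd - 1 = 1.50049 - 1 = 0.50049
  nF - nC = 1.50548 - 1.4983 = 0.00718
  Vd = 0.50049 / 0.00718 = 69.71

69.71


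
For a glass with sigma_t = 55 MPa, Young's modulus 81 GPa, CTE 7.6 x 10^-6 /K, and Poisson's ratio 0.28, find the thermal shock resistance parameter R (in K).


Thermal shock resistance: R = sigma * (1 - nu) / (E * alpha)
  Numerator = 55 * (1 - 0.28) = 39.6
  Denominator = 81 * 1000 * (7.6 x 10^-6) = 0.6156
  R = 39.6 / 0.6156 = 64.3 K

64.3 K


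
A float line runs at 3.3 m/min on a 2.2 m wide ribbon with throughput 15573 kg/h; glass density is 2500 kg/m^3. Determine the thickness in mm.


Ribbon cross-section from mass balance:
  Volume rate = throughput / density = 15573 / 2500 = 6.2292 m^3/h
  thickness = volume rate / (speed * 60 * width), i.e.
  thickness = throughput / (60 * speed * width * density) * 1000
  thickness = 15573 / (60 * 3.3 * 2.2 * 2500) * 1000 = 14.3 mm

14.3 mm


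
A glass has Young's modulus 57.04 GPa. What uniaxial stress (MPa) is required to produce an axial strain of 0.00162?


Rearrange E = sigma / epsilon:
  sigma = E * epsilon
  E (MPa) = 57.04 * 1000 = 57040
  sigma = 57040 * 0.00162 = 92.4 MPa

92.4 MPa


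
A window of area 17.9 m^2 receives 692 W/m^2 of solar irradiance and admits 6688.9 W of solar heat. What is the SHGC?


Rearrange Q = Area * SHGC * Irradiance:
  SHGC = Q / (Area * Irradiance)
  SHGC = 6688.9 / (17.9 * 692) = 0.54

0.54


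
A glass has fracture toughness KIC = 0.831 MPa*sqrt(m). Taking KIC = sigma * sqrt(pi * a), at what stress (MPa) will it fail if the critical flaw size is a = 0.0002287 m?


Rearrange KIC = sigma * sqrt(pi * a):
  sigma = KIC / sqrt(pi * a)
  sqrt(pi * 0.0002287) = 0.026805
  sigma = 0.831 / 0.026805 = 31.0 MPa

31.0 MPa


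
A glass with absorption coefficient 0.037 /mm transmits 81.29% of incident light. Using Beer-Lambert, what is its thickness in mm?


Rearrange T = exp(-alpha * thickness):
  thickness = -ln(T) / alpha
  T = 81.29/100 = 0.8129
  ln(T) = -0.20715
  -ln(T) = 0.20715
  thickness = 0.20715 / 0.037 = 5.6 mm

5.6 mm


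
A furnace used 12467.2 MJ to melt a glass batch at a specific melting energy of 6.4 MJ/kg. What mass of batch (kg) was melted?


Rearrange E = m * s for m:
  m = E / s
  m = 12467.2 / 6.4 = 1948.0 kg

1948.0 kg


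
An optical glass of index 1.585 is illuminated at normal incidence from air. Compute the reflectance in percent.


Fresnel reflectance at normal incidence:
  R = ((n - 1)/(n + 1))^2
  (n - 1)/(n + 1) = (1.585 - 1)/(1.585 + 1) = 0.226306
  R = 0.226306^2 = 0.0512144
  R(%) = 0.0512144 * 100 = 5.121%

5.121%


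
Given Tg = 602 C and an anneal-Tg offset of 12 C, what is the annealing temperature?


The annealing temperature is Tg plus the offset:
  T_anneal = 602 + 12 = 614 C

614 C


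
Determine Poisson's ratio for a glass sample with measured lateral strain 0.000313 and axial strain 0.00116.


Poisson's ratio: nu = lateral strain / axial strain
  nu = 0.000313 / 0.00116 = 0.2698

0.2698


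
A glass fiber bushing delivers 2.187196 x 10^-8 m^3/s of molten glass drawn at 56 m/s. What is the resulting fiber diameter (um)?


Cross-sectional area from continuity:
  A = Q / v = 2.187196 x 10^-8 / 56 = 3.905707 x 10^-10 m^2
Diameter from circular cross-section:
  d = sqrt(4A / pi) * 10^6 (m -> um)
  d = sqrt(4 * 3.905707 x 10^-10 / pi) * 10^6 = 22.3 um

22.3 um


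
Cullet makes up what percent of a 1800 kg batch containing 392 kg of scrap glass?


Cullet ratio = (cullet mass / total batch mass) * 100
  Ratio = 392 / 1800 * 100 = 21.78%

21.78%


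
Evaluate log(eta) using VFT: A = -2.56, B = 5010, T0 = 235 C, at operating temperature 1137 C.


VFT equation: log(eta) = A + B / (T - T0)
  T - T0 = 1137 - 235 = 902
  B / (T - T0) = 5010 / 902 = 5.554
  log(eta) = -2.56 + 5.554 = 2.994

2.994


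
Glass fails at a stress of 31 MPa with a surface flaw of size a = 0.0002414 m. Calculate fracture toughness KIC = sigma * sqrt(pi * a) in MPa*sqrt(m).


Fracture toughness: KIC = sigma * sqrt(pi * a)
  pi * a = pi * 0.0002414 = 0.00075838
  sqrt(pi * a) = 0.027539
  KIC = 31 * 0.027539 = 0.854 MPa*sqrt(m)

0.854 MPa*sqrt(m)


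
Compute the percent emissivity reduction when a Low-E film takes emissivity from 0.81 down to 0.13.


Percentage reduction = (1 - coated/uncoated) * 100
  Ratio = 0.13 / 0.81 = 0.1605
  Reduction = (1 - 0.1605) * 100 = 84.0%

84.0%


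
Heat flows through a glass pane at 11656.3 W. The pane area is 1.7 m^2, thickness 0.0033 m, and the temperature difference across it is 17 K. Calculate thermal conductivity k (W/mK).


Fourier's law rearranged: k = Q * t / (A * dT)
  Numerator = 11656.3 * 0.0033 = 38.46579
  Denominator = 1.7 * 17 = 28.9
  k = 38.46579 / 28.9 = 1.331 W/mK

1.331 W/mK


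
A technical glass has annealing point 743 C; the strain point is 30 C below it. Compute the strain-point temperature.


Strain point = annealing point - difference:
  T_strain = 743 - 30 = 713 C

713 C


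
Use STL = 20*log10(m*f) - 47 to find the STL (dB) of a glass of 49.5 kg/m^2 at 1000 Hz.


Mass law: STL = 20 * log10(m * f) - 47
  m * f = 49.5 * 1000 = 49500
  log10(49500) = 4.69461
  STL = 20 * 4.69461 - 47 = 93.8922 - 47 = 46.9 dB

46.9 dB


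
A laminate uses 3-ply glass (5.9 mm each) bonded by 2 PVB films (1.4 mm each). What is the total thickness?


Total thickness = glass contribution + PVB contribution
  Glass: 3 * 5.9 = 17.7 mm
  PVB: 2 * 1.4 = 2.8 mm
  Total = 17.7 + 2.8 = 20.5 mm

20.5 mm


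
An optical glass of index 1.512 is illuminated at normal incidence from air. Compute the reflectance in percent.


Fresnel reflectance at normal incidence:
  R = ((n - 1)/(n + 1))^2
  (n - 1)/(n + 1) = (1.512 - 1)/(1.512 + 1) = 0.203822
  R = 0.203822^2 = 0.0415434
  R(%) = 0.0415434 * 100 = 4.154%

4.154%


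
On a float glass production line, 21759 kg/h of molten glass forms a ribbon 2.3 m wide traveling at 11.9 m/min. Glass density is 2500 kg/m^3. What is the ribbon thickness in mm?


Ribbon cross-section from mass balance:
  Volume rate = throughput / density = 21759 / 2500 = 8.7036 m^3/h
  thickness = volume rate / (speed * 60 * width), i.e.
  thickness = throughput / (60 * speed * width * density) * 1000
  thickness = 21759 / (60 * 11.9 * 2.3 * 2500) * 1000 = 5.3 mm

5.3 mm


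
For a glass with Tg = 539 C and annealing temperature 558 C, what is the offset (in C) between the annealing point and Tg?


Offset = T_anneal - Tg:
  offset = 558 - 539 = 19 C

19 C


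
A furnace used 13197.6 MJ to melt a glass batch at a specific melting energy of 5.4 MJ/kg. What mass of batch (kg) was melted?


Rearrange E = m * s for m:
  m = E / s
  m = 13197.6 / 5.4 = 2444.0 kg

2444.0 kg


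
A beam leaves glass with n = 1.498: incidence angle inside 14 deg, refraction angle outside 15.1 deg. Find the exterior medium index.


Apply Snell's law: n1 * sin(theta1) = n2 * sin(theta2)
  n2 = n1 * sin(theta1) / sin(theta2)
  sin(14) = 0.241922
  sin(15.1) = 0.260505
  n2 = 1.498 * 0.241922 / 0.260505 = 1.3911

1.3911


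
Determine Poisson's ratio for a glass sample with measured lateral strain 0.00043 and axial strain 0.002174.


Poisson's ratio: nu = lateral strain / axial strain
  nu = 0.00043 / 0.002174 = 0.1978

0.1978


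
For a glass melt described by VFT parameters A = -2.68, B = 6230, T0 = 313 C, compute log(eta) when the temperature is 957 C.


VFT equation: log(eta) = A + B / (T - T0)
  T - T0 = 957 - 313 = 644
  B / (T - T0) = 6230 / 644 = 9.674
  log(eta) = -2.68 + 9.674 = 6.994

6.994


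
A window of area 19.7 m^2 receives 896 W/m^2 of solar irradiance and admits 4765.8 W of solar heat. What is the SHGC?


Rearrange Q = Area * SHGC * Irradiance:
  SHGC = Q / (Area * Irradiance)
  SHGC = 4765.8 / (19.7 * 896) = 0.27

0.27


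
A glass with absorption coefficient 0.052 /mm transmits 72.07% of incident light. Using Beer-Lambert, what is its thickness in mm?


Rearrange T = exp(-alpha * thickness):
  thickness = -ln(T) / alpha
  T = 72.07/100 = 0.7207
  ln(T) = -0.32753
  -ln(T) = 0.32753
  thickness = 0.32753 / 0.052 = 6.3 mm

6.3 mm


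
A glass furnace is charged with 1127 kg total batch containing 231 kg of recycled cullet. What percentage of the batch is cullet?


Cullet ratio = (cullet mass / total batch mass) * 100
  Ratio = 231 / 1127 * 100 = 20.5%

20.5%


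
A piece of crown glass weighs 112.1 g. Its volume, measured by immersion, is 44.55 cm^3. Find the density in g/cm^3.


Use the definition of density:
  rho = mass / volume
  rho = 112.1 / 44.55 = 2.516 g/cm^3

2.516 g/cm^3


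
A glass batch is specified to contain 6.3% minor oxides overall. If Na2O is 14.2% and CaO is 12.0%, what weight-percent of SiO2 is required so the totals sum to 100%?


Known pieces sum to 100%:
  SiO2 = 100 - (others + Na2O + CaO)
  SiO2 = 100 - (6.3 + 14.2 + 12.0) = 67.5%

67.5%


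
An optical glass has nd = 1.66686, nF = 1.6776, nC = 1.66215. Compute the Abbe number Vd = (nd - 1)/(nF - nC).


Abbe number formula: Vd = (nd - 1) / (nF - nC)
  nd - 1 = 1.66686 - 1 = 0.66686
  nF - nC = 1.6776 - 1.66215 = 0.01545
  Vd = 0.66686 / 0.01545 = 43.16

43.16


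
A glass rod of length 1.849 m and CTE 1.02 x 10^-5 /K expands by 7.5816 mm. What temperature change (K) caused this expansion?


Rearrange dL = alpha * L0 * dT for dT:
  dT = dL / (alpha * L0)
  dL (m) = 7.5816 / 1000 = 0.0075816
  dT = 0.0075816 / ((1.02 x 10^-5) * 1.849) = 402.0 K

402.0 K


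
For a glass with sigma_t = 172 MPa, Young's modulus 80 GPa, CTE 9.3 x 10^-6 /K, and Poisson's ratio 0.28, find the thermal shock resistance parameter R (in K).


Thermal shock resistance: R = sigma * (1 - nu) / (E * alpha)
  Numerator = 172 * (1 - 0.28) = 123.84
  Denominator = 80 * 1000 * (9.3 x 10^-6) = 0.744
  R = 123.84 / 0.744 = 166.5 K

166.5 K


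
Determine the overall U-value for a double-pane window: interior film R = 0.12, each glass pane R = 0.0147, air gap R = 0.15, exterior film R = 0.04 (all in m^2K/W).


Total thermal resistance (series):
  R_total = R_in + R_glass + R_air + R_glass + R_out
  R_total = 0.12 + 0.0147 + 0.15 + 0.0147 + 0.04 = 0.3394 m^2K/W
U-value = 1 / R_total = 1 / 0.3394 = 2.946 W/m^2K

2.946 W/m^2K


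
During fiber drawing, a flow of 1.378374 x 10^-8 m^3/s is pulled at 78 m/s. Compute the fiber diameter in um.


Cross-sectional area from continuity:
  A = Q / v = 1.378374 x 10^-8 / 78 = 1.767146 x 10^-10 m^2
Diameter from circular cross-section:
  d = sqrt(4A / pi) * 10^6 (m -> um)
  d = sqrt(4 * 1.767146 x 10^-10 / pi) * 10^6 = 15.0 um

15.0 um


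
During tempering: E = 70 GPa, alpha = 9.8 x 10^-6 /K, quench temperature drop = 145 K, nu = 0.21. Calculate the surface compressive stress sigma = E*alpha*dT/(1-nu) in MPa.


Tempering stress: sigma = E * alpha * dT / (1 - nu)
  E (MPa) = 70 * 1000 = 70000
  Numerator = 70000 * (9.8 x 10^-6) * 145 = 99.47
  Denominator = 1 - 0.21 = 0.79
  sigma = 99.47 / 0.79 = 125.9 MPa

125.9 MPa
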